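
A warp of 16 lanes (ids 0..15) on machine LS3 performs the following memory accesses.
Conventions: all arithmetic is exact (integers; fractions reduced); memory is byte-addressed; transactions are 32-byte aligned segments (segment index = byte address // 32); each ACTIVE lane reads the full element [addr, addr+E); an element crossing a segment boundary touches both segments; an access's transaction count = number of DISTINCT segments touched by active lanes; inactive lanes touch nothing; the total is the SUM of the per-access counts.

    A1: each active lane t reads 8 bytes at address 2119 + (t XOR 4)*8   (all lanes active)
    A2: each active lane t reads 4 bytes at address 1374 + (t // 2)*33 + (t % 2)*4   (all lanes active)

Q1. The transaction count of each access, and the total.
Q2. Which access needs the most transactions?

A1: 5 transactions
A2: 9 transactions

Answer: 5,9; total 14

Answer: A2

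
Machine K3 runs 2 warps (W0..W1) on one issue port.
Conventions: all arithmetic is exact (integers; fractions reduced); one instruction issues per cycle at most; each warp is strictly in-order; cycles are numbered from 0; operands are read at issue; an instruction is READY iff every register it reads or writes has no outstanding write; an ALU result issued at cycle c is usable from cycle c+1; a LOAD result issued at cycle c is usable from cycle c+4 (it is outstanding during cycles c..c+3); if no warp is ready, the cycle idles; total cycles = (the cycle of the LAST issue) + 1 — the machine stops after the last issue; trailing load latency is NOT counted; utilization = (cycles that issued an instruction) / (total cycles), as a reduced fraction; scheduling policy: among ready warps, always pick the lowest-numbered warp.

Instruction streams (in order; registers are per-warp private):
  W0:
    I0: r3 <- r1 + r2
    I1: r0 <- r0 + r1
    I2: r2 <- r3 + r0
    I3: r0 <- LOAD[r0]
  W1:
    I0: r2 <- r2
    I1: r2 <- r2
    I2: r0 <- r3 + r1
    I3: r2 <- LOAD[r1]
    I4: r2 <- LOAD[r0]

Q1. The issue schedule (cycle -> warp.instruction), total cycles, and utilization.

cycle 0: W0.I0
cycle 1: W0.I1
cycle 2: W0.I2
cycle 3: W0.I3
cycle 4: W1.I0
cycle 5: W1.I1
cycle 6: W1.I2
cycle 7: W1.I3
cycle 8: idle
cycle 9: idle
cycle 10: idle
cycle 11: W1.I4

Answer: 12 cycles, utilization 3/4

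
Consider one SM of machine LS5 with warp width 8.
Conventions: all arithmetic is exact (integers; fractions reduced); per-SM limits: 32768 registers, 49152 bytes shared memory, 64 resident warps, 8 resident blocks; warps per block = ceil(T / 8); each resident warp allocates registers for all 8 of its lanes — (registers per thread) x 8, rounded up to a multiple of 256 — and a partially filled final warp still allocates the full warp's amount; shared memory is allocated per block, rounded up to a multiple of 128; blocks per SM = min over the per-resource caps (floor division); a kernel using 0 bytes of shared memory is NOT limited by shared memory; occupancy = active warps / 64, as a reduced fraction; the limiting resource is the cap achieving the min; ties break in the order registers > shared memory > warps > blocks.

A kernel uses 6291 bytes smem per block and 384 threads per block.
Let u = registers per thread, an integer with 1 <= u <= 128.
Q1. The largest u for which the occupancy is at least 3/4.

Answer: u = 64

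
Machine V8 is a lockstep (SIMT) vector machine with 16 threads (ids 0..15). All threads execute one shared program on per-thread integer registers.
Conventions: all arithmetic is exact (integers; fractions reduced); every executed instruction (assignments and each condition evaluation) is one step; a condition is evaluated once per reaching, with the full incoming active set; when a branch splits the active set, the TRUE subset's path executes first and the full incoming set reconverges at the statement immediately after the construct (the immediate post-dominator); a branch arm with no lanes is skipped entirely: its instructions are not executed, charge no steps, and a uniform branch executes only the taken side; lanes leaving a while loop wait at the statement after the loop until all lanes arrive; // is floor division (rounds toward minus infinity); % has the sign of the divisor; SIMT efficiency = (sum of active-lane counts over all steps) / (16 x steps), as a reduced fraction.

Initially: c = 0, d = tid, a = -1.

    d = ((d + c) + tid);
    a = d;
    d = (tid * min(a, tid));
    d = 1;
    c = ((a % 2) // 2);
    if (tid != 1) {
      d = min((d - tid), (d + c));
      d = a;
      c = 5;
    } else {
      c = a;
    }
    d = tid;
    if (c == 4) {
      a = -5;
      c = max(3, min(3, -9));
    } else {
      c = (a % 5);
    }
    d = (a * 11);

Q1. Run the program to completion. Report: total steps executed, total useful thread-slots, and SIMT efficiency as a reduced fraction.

Answer: 14 steps, 206 useful, 103/112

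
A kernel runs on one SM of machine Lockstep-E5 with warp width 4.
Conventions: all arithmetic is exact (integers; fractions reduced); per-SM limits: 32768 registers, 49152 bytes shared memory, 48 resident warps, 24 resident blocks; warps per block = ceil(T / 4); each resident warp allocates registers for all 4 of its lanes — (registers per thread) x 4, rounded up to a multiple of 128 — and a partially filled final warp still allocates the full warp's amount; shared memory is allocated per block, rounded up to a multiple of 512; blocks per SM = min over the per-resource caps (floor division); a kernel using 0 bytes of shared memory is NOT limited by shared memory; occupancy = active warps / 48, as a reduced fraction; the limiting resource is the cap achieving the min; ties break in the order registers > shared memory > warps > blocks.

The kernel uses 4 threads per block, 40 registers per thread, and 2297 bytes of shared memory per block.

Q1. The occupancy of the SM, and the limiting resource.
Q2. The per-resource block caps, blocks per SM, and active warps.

Answer: occupancy 19/48, limited by shared memory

registers: 128 blocks
shared memory: 19 blocks
warps: 48 blocks
blocks: 24 blocks

Answer: 19 blocks, 19 active warps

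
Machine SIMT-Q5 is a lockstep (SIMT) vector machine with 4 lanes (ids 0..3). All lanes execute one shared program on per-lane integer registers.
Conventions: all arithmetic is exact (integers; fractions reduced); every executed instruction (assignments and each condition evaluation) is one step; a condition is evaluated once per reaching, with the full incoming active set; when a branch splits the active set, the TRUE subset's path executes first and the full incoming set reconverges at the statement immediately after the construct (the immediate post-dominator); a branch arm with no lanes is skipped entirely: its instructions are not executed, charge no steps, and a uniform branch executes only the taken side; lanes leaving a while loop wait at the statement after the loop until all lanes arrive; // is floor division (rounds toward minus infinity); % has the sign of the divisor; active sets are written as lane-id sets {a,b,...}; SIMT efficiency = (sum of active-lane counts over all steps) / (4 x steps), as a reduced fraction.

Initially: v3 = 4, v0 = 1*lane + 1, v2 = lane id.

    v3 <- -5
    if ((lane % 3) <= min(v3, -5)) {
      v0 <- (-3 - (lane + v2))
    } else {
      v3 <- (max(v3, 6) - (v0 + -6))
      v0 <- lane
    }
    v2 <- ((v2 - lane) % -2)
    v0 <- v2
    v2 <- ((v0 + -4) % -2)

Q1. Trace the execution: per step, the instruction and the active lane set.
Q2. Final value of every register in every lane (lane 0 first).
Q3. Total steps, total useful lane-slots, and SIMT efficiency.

step 0: v3 <- -5                     {0,1,2,3}
step 1: eval ((lane % 3) <= min(v3, -5)) {0,1,2,3}
step 2: v3 <- (max(v3, 6) - (v0 + -6)) {0,1,2,3}
step 3: v0 <- lane                   {0,1,2,3}
step 4: v2 <- ((v2 - lane) % -2)     {0,1,2,3}
step 5: v0 <- v2                     {0,1,2,3}
step 6: v2 <- ((v0 + -4) % -2)       {0,1,2,3}

Answer: 7 steps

v3: 11,10,9,8
v0: 0,0,0,0
v2: 0,0,0,0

steps = 7; useful = 28; efficiency = 28/28 = 1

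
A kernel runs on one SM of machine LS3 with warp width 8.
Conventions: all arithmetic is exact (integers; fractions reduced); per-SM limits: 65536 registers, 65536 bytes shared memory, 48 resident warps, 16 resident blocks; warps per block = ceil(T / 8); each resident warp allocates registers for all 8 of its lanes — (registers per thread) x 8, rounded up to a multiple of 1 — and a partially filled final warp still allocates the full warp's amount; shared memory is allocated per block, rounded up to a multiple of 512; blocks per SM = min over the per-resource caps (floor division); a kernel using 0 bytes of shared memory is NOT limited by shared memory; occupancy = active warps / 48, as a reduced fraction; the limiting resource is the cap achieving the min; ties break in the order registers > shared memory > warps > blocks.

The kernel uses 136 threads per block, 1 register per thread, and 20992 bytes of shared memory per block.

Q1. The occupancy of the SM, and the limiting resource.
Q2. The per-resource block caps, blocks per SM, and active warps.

Answer: occupancy 17/24, limited by warps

registers: 481 blocks
shared memory: 3 blocks
warps: 2 blocks
blocks: 16 blocks

Answer: 2 blocks, 34 active warps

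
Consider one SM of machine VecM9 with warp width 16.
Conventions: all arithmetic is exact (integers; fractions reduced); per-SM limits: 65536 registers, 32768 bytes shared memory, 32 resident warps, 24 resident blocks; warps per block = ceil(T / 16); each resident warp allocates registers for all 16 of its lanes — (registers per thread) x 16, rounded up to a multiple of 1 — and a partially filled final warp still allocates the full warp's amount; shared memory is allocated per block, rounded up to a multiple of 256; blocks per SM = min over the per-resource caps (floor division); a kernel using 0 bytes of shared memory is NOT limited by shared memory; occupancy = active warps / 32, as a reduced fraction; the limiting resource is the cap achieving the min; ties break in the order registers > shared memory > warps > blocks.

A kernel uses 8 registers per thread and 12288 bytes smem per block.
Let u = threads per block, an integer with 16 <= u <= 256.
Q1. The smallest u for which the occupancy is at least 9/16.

Answer: u = 129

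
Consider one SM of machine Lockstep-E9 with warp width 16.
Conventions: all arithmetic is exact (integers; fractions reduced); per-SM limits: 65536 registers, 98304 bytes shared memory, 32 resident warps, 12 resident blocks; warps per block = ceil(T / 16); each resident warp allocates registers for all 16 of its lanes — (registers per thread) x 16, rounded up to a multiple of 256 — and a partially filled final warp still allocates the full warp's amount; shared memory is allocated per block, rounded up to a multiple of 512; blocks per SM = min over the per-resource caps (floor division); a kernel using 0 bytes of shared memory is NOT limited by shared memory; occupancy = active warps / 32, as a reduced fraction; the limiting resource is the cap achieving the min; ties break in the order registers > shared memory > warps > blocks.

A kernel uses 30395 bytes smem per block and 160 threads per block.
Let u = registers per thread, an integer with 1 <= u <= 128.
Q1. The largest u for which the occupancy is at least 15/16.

Answer: u = 128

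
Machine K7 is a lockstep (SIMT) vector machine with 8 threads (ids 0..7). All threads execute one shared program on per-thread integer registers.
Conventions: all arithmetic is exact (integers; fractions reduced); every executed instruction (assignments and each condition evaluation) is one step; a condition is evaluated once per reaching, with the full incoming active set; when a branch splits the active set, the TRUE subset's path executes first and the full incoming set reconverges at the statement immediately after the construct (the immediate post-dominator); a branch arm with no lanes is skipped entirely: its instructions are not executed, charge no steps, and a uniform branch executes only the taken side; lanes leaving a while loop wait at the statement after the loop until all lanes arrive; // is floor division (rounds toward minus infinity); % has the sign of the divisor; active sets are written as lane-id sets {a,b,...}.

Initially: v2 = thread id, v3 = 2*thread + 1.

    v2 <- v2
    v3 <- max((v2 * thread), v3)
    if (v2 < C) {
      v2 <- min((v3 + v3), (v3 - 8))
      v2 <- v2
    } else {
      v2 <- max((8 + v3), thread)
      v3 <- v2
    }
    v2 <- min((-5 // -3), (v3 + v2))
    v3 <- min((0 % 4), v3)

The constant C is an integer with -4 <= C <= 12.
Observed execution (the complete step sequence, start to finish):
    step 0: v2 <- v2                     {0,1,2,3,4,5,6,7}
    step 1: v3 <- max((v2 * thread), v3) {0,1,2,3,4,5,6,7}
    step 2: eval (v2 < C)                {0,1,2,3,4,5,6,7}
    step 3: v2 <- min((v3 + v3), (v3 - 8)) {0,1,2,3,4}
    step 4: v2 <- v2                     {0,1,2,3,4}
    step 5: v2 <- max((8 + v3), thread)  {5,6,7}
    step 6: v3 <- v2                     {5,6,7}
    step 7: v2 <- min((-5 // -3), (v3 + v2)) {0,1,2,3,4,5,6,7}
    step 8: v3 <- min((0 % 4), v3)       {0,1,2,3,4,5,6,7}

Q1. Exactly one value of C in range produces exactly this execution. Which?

Answer: C = 5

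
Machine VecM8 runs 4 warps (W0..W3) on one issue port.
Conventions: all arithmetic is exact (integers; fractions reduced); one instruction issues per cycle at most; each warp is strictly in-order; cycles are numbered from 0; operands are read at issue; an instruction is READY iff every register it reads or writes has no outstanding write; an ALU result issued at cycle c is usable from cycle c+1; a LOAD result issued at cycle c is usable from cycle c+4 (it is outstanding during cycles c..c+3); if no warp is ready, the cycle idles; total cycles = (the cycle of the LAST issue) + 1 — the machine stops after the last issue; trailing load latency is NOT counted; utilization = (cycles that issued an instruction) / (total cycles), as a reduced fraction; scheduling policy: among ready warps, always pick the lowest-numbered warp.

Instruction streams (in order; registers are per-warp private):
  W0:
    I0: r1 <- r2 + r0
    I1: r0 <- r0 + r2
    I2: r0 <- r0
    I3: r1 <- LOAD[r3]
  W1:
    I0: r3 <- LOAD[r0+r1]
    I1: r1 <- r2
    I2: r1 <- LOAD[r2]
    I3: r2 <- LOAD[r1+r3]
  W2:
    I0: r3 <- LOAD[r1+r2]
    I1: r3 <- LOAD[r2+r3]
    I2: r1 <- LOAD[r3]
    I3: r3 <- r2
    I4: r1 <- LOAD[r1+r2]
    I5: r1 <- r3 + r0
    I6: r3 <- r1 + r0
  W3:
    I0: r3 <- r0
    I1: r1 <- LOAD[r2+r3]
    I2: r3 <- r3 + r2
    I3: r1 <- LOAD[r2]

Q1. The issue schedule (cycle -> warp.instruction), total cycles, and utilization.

cycle 0: W0.I0
cycle 1: W0.I1
cycle 2: W0.I2
cycle 3: W0.I3
cycle 4: W1.I0
cycle 5: W1.I1
cycle 6: W1.I2
cycle 7: W2.I0
cycle 8: W3.I0
cycle 9: W3.I1
cycle 10: W1.I3
cycle 11: W2.I1
cycle 12: W3.I2
cycle 13: W3.I3
cycle 14: idle
cycle 15: W2.I2
cycle 16: W2.I3
cycle 17: idle
cycle 18: idle
cycle 19: W2.I4
cycle 20: idle
cycle 21: idle
cycle 22: idle
cycle 23: W2.I5
cycle 24: W2.I6

Answer: 25 cycles, utilization 19/25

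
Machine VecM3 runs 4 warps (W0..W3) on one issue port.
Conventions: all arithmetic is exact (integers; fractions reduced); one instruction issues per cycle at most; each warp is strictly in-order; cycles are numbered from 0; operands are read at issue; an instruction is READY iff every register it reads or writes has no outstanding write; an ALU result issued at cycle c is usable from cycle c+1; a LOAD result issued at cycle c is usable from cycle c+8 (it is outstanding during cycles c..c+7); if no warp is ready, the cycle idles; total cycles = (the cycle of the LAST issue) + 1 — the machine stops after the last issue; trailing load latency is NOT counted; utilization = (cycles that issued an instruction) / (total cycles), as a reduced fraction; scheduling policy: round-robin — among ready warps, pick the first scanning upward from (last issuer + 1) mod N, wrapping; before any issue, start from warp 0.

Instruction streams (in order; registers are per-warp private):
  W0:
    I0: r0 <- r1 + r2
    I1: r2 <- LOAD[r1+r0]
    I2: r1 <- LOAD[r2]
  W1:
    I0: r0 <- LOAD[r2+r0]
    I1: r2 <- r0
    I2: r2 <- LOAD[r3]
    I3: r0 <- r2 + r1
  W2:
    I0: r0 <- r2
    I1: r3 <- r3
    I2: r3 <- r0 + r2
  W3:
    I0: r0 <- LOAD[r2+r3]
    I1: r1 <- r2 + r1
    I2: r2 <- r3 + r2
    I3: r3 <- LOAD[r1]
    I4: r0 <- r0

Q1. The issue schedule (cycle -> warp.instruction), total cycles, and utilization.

cycle 0: W0.I0
cycle 1: W1.I0
cycle 2: W2.I0
cycle 3: W3.I0
cycle 4: W0.I1
cycle 5: W2.I1
cycle 6: W3.I1
cycle 7: W2.I2
cycle 8: W3.I2
cycle 9: W1.I1
cycle 10: W3.I3
cycle 11: W1.I2
cycle 12: W3.I4
cycle 13: W0.I2
cycle 14: idle
cycle 15: idle
cycle 16: idle
cycle 17: idle
cycle 18: idle
cycle 19: W1.I3

Answer: 20 cycles, utilization 3/4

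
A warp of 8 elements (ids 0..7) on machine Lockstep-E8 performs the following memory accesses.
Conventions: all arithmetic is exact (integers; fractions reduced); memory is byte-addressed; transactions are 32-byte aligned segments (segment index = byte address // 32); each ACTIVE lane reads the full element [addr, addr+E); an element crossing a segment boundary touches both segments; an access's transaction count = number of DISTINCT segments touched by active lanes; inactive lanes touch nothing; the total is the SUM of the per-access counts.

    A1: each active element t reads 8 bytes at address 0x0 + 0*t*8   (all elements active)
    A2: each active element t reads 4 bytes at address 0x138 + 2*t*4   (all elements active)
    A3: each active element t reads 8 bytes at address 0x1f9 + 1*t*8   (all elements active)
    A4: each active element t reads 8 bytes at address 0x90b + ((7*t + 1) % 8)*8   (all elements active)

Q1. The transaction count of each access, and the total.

A1: 1 transaction
A2: 3 transactions
A3: 3 transactions
A4: 3 transactions

Answer: 1,3,3,3; total 10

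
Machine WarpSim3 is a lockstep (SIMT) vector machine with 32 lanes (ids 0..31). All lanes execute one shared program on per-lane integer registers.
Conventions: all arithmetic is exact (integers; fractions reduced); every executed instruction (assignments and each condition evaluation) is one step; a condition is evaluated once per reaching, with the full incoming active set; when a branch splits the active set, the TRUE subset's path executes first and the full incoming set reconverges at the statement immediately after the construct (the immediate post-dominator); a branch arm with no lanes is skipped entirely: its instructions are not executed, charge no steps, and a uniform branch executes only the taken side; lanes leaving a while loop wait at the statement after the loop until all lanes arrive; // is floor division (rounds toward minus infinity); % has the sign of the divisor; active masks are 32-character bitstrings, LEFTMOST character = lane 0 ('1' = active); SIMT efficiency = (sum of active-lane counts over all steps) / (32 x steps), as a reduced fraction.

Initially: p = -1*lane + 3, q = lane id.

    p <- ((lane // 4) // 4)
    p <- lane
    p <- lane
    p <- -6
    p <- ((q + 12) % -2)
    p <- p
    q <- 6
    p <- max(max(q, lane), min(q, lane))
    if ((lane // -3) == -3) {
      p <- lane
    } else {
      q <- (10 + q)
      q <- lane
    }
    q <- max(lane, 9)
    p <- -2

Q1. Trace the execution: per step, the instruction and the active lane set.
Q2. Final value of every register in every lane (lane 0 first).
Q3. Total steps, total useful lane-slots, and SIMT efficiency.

step 0: p <- ((lane // 4) // 4)      11111111111111111111111111111111
step 1: p <- lane                    11111111111111111111111111111111
step 2: p <- lane                    11111111111111111111111111111111
step 3: p <- -6                      11111111111111111111111111111111
step 4: p <- ((q + 12) % -2)         11111111111111111111111111111111
step 5: p <- p                       11111111111111111111111111111111
step 6: q <- 6                       11111111111111111111111111111111
step 7: p <- max(max(q, lane), min(q, lane)) 11111111111111111111111111111111
step 8: eval ((lane // -3) == -3)    11111111111111111111111111111111
step 9: p <- lane                    00000001110000000000000000000000
step 10: q <- (10 + q)                11111110001111111111111111111111
step 11: q <- lane                    11111110001111111111111111111111
step 12: q <- max(lane, 9)            11111111111111111111111111111111
step 13: p <- -2                      11111111111111111111111111111111

Answer: 14 steps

p: -2,-2,-2,-2,-2,-2,-2,-2,-2,-2,-2,-2,-2,-2,-2,-2,-2,-2,-2,-2,-2,-2,-2,-2,-2,-2,-2,-2,-2,-2,-2,-2
q: 9,9,9,9,9,9,9,9,9,9,10,11,12,13,14,15,16,17,18,19,20,21,22,23,24,25,26,27,28,29,30,31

steps = 14; useful = 413; efficiency = 413/448 = 59/64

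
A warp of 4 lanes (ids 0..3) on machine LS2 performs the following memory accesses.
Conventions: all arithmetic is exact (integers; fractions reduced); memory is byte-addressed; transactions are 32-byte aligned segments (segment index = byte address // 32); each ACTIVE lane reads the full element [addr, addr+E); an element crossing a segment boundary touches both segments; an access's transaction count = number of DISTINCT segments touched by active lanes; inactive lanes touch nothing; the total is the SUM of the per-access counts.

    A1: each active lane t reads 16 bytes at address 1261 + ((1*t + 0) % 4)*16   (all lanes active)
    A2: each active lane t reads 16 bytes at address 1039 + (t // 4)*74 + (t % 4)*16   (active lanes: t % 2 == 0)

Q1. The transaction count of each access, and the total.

A1: 3 transactions
A2: 2 transactions

Answer: 3,2; total 5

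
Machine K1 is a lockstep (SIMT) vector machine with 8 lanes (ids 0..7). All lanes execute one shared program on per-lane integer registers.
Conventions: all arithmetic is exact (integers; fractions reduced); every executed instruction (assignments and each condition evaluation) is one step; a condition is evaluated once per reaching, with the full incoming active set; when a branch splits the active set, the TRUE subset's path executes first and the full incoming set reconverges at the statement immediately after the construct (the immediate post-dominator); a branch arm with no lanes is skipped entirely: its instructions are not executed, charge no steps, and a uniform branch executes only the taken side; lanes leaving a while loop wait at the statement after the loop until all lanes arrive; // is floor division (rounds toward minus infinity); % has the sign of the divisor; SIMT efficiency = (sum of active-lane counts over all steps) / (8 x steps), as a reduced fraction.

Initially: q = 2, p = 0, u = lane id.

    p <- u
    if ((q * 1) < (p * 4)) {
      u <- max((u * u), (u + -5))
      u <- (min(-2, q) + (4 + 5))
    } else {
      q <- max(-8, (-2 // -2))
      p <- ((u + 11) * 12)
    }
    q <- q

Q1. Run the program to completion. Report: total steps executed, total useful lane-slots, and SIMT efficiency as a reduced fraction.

Answer: 7 steps, 40 useful, 5/7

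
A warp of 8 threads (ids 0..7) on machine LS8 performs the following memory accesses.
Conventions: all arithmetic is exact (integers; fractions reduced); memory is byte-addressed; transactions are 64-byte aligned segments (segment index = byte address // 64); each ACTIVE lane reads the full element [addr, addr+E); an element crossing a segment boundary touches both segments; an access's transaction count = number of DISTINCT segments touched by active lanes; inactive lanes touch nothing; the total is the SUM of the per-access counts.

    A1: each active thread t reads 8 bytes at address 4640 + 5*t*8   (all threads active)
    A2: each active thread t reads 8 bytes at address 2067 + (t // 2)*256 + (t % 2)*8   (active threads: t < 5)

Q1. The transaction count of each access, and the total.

A1: 5 transactions
A2: 3 transactions

Answer: 5,3; total 8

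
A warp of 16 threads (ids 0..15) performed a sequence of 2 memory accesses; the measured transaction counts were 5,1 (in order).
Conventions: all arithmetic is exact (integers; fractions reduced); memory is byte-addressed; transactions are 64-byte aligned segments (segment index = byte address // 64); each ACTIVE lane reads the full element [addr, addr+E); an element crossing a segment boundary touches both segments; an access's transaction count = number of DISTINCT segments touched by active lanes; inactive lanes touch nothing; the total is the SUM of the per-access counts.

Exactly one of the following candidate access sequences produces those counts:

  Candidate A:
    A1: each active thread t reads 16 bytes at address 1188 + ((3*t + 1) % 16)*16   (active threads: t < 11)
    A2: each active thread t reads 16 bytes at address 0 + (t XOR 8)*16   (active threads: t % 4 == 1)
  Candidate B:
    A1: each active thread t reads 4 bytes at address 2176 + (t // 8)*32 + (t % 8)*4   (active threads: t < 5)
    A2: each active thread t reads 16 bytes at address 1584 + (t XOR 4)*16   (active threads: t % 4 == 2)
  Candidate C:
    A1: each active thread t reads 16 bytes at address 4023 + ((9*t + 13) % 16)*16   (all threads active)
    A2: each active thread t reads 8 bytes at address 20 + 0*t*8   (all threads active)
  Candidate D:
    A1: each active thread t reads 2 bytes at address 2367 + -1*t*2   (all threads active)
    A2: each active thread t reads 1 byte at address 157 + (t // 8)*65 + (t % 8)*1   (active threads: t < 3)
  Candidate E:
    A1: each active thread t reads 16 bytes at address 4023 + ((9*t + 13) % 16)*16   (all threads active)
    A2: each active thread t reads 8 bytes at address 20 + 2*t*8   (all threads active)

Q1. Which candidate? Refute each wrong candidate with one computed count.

A: A2 gives 4 transactions, not 1
B: A1 gives 1 transaction, not 5
D: A1 gives 2 transactions, not 5
E: A2 gives 5 transactions, not 1
C: all counts match (5,1)

Answer: C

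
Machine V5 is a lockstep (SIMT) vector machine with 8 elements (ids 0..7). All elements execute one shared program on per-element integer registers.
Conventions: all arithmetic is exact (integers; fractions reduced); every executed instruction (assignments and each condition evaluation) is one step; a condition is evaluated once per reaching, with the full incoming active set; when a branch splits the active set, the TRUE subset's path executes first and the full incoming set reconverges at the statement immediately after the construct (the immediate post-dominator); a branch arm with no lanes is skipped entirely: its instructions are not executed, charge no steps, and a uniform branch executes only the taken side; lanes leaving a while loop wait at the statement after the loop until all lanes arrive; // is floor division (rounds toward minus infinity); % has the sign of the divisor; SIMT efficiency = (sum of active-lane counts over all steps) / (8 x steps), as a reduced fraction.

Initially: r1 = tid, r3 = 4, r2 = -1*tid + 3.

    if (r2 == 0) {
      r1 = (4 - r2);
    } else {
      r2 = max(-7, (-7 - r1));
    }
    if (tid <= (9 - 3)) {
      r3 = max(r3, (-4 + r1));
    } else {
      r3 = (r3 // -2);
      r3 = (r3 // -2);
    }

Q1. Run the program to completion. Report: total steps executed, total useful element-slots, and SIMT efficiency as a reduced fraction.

Answer: 7 steps, 33 useful, 33/56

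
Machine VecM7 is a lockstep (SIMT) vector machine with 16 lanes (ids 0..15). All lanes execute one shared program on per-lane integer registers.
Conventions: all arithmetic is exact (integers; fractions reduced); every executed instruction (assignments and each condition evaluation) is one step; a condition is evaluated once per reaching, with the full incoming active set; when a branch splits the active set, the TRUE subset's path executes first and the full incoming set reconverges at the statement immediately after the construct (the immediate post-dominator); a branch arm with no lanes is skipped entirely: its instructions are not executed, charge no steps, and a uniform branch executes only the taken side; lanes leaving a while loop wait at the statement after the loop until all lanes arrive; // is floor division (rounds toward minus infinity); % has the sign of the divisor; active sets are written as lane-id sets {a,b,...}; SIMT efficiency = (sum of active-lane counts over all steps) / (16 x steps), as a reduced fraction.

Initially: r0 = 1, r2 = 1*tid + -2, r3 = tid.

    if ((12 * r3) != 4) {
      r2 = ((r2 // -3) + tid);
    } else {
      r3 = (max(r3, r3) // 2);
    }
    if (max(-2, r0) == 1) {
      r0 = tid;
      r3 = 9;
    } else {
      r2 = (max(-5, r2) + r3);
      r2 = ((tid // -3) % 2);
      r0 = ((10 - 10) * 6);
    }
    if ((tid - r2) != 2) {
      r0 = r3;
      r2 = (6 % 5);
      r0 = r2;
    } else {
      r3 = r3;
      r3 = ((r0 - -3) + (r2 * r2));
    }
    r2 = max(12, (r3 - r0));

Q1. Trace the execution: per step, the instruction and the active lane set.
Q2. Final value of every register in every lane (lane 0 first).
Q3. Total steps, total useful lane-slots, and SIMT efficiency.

step 0: eval ((12 * r3) != 4)        {0,1,2,3,4,5,6,7,8,9,10,11,12,13,14,15}
step 1: r2 <- ((r2 // -3) + tid)     {0,1,2,3,4,5,6,7,8,9,10,11,12,13,14,15}
step 2: eval (max(-2, r0) == 1)      {0,1,2,3,4,5,6,7,8,9,10,11,12,13,14,15}
step 3: r0 <- tid                    {0,1,2,3,4,5,6,7,8,9,10,11,12,13,14,15}
step 4: r3 <- 9                      {0,1,2,3,4,5,6,7,8,9,10,11,12,13,14,15}
step 5: eval ((tid - r2) != 2)       {0,1,2,3,4,5,6,7,8,9,10,11,12,13,14,15}
step 6: r0 <- r3                     {0,1,2,3,4,5,9,10,11,12,13,14,15}
step 7: r2 <- (6 % 5)                {0,1,2,3,4,5,9,10,11,12,13,14,15}
step 8: r0 <- r2                     {0,1,2,3,4,5,9,10,11,12,13,14,15}
step 9: r3 <- r3                     {6,7,8}
step 10: r3 <- ((r0 - -3) + (r2 * r2)) {6,7,8}
step 11: r2 <- max(12, (r3 - r0))     {0,1,2,3,4,5,6,7,8,9,10,11,12,13,14,15}

Answer: 12 steps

r0: 1,1,1,1,1,1,6,7,8,1,1,1,1,1,1,1
r2: 12,12,12,12,12,12,19,28,39,12,12,12,12,12,12,12
r3: 9,9,9,9,9,9,25,35,47,9,9,9,9,9,9,9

steps = 12; useful = 157; efficiency = 157/192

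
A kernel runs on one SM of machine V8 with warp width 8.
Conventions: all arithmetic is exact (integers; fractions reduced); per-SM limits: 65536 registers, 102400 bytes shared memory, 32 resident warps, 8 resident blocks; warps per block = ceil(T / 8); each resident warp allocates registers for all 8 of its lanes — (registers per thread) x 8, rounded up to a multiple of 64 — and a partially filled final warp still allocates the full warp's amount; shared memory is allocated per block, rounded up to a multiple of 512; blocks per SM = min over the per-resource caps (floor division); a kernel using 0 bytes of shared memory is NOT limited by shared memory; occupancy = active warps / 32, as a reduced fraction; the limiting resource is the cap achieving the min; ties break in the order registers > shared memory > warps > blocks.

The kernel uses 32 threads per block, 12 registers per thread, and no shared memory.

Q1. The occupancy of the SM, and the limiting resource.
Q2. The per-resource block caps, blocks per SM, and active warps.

Answer: occupancy 1, limited by warps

registers: 128 blocks
shared memory: no limit (kernel uses none)
warps: 8 blocks
blocks: 8 blocks

Answer: 8 blocks, 32 active warps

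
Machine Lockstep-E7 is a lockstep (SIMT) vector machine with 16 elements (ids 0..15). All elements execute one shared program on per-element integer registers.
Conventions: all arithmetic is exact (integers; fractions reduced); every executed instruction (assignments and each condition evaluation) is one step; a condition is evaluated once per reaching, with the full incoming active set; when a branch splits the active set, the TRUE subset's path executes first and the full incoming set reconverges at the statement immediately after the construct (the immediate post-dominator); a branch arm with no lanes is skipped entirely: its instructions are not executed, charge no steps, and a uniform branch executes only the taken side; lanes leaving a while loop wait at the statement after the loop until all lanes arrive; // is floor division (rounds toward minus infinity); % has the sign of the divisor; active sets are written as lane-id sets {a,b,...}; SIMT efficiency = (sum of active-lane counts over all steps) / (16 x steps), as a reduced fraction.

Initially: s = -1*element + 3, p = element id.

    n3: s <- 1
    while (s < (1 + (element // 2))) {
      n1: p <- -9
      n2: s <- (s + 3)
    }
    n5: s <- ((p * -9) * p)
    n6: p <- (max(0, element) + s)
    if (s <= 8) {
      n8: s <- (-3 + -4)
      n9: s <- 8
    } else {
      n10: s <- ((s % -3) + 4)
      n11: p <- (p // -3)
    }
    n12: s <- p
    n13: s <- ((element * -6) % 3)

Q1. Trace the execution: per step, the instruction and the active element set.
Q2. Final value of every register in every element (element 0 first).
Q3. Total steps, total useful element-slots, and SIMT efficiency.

step 0: s <- 1                       {0,1,2,3,4,5,6,7,8,9,10,11,12,13,14,15}
step 1: eval (s < (1 + (element // 2))) {0,1,2,3,4,5,6,7,8,9,10,11,12,13,14,15}
step 2: p <- -9                      {2,3,4,5,6,7,8,9,10,11,12,13,14,15}
step 3: s <- (s + 3)                 {2,3,4,5,6,7,8,9,10,11,12,13,14,15}
step 4: eval (s < (1 + (element // 2))) {2,3,4,5,6,7,8,9,10,11,12,13,14,15}
step 5: p <- -9                      {8,9,10,11,12,13,14,15}
step 6: s <- (s + 3)                 {8,9,10,11,12,13,14,15}
step 7: eval (s < (1 + (element // 2))) {8,9,10,11,12,13,14,15}
step 8: p <- -9                      {14,15}
step 9: s <- (s + 3)                 {14,15}
step 10: eval (s < (1 + (element // 2))) {14,15}
step 11: s <- ((p * -9) * p)          {0,1,2,3,4,5,6,7,8,9,10,11,12,13,14,15}
step 12: p <- (max(0, element) + s)   {0,1,2,3,4,5,6,7,8,9,10,11,12,13,14,15}
step 13: eval (s <= 8)                {0,1,2,3,4,5,6,7,8,9,10,11,12,13,14,15}
step 14: s <- (-3 + -4)               {0,1,2,3,4,5,6,7,8,9,10,11,12,13,14,15}
step 15: s <- 8                       {0,1,2,3,4,5,6,7,8,9,10,11,12,13,14,15}
step 16: s <- p                       {0,1,2,3,4,5,6,7,8,9,10,11,12,13,14,15}
step 17: s <- ((element * -6) % 3)    {0,1,2,3,4,5,6,7,8,9,10,11,12,13,14,15}

Answer: 18 steps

s: 0,0,0,0,0,0,0,0,0,0,0,0,0,0,0,0
p: 0,-8,-727,-726,-725,-724,-723,-722,-721,-720,-719,-718,-717,-716,-715,-714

steps = 18; useful = 216; efficiency = 216/288 = 3/4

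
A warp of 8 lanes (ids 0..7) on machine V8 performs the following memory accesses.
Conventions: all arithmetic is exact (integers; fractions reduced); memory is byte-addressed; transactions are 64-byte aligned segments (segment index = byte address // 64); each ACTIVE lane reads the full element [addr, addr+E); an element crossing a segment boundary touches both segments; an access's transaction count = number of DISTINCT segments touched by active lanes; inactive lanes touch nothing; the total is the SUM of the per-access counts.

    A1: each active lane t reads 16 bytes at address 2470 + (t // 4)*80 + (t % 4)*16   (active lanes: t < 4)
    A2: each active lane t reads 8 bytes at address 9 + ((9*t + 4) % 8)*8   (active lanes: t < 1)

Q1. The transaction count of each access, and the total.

A1: 2 transactions
A2: 1 transaction

Answer: 2,1; total 3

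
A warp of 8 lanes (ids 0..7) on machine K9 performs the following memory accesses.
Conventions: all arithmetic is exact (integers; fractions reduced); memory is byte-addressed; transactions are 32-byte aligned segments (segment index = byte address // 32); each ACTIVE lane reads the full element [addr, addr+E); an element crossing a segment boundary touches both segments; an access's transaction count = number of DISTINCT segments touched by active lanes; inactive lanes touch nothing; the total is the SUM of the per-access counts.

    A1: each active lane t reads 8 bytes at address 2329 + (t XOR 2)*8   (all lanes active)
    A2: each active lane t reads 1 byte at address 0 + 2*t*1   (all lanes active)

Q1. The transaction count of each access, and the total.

A1: 3 transactions
A2: 1 transaction

Answer: 3,1; total 4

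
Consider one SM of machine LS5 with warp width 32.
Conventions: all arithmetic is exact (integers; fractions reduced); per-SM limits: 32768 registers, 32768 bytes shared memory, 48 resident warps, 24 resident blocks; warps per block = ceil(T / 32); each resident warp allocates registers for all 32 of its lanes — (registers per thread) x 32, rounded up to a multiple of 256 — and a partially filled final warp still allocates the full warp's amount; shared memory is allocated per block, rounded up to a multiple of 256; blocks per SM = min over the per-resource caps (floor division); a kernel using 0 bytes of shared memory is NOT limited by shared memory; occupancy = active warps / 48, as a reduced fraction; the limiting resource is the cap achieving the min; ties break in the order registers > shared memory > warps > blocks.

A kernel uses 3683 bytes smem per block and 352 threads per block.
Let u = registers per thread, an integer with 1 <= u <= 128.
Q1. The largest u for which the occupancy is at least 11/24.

Answer: u = 40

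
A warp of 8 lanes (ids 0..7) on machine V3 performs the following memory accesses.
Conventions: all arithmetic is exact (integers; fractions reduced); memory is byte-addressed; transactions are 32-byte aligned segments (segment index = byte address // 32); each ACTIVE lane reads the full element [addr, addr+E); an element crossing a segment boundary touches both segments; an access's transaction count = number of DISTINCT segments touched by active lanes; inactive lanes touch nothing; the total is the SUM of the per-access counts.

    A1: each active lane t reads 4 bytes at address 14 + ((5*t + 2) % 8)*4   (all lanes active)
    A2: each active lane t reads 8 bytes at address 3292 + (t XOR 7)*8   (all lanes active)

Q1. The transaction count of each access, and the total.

A1: 2 transactions
A2: 3 transactions

Answer: 2,3; total 5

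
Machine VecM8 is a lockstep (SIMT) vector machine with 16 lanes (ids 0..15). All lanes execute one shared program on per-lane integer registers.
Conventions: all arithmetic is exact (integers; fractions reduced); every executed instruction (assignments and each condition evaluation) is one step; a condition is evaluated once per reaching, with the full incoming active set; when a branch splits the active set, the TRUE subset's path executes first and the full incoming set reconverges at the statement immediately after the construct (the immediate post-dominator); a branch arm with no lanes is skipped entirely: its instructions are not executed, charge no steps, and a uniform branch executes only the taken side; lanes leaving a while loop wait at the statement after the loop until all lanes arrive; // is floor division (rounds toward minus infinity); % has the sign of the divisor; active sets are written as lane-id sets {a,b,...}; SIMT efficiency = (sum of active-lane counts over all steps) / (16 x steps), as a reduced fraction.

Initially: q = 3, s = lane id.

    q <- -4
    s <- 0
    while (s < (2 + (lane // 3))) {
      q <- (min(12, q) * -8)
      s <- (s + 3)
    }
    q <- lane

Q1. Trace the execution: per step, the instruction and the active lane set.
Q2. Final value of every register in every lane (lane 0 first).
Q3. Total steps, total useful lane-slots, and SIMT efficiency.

step 0: q <- -4                      {0,1,2,3,4,5,6,7,8,9,10,11,12,13,14,15}
step 1: s <- 0                       {0,1,2,3,4,5,6,7,8,9,10,11,12,13,14,15}
step 2: eval (s < (2 + (lane // 3))) {0,1,2,3,4,5,6,7,8,9,10,11,12,13,14,15}
step 3: q <- (min(12, q) * -8)       {0,1,2,3,4,5,6,7,8,9,10,11,12,13,14,15}
step 4: s <- (s + 3)                 {0,1,2,3,4,5,6,7,8,9,10,11,12,13,14,15}
step 5: eval (s < (2 + (lane // 3))) {0,1,2,3,4,5,6,7,8,9,10,11,12,13,14,15}
step 6: q <- (min(12, q) * -8)       {6,7,8,9,10,11,12,13,14,15}
step 7: s <- (s + 3)                 {6,7,8,9,10,11,12,13,14,15}
step 8: eval (s < (2 + (lane // 3))) {6,7,8,9,10,11,12,13,14,15}
step 9: q <- (min(12, q) * -8)       {15}
step 10: s <- (s + 3)                 {15}
step 11: eval (s < (2 + (lane // 3))) {15}
step 12: q <- lane                    {0,1,2,3,4,5,6,7,8,9,10,11,12,13,14,15}

Answer: 13 steps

q: 0,1,2,3,4,5,6,7,8,9,10,11,12,13,14,15
s: 3,3,3,3,3,3,6,6,6,6,6,6,6,6,6,9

steps = 13; useful = 145; efficiency = 145/208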